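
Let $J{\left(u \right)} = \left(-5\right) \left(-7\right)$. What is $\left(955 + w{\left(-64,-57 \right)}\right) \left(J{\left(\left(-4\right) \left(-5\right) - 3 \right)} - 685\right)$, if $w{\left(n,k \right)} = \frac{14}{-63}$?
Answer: $- \frac{5585450}{9} \approx -6.2061 \cdot 10^{5}$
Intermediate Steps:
$w{\left(n,k \right)} = - \frac{2}{9}$ ($w{\left(n,k \right)} = 14 \left(- \frac{1}{63}\right) = - \frac{2}{9}$)
$J{\left(u \right)} = 35$
$\left(955 + w{\left(-64,-57 \right)}\right) \left(J{\left(\left(-4\right) \left(-5\right) - 3 \right)} - 685\right) = \left(955 - \frac{2}{9}\right) \left(35 - 685\right) = \frac{8593}{9} \left(-650\right) = - \frac{5585450}{9}$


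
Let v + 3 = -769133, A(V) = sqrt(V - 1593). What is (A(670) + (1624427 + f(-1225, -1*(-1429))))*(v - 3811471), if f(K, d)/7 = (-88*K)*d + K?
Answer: -4946777297285964 - 4580607*I*sqrt(923) ≈ -4.9468e+15 - 1.3916e+8*I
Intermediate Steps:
f(K, d) = 7*K - 616*K*d (f(K, d) = 7*((-88*K)*d + K) = 7*(-88*K*d + K) = 7*(K - 88*K*d) = 7*K - 616*K*d)
A(V) = sqrt(-1593 + V)
v = -769136 (v = -3 - 769133 = -769136)
(A(670) + (1624427 + f(-1225, -1*(-1429))))*(v - 3811471) = (sqrt(-1593 + 670) + (1624427 + 7*(-1225)*(1 - (-88)*(-1429))))*(-769136 - 3811471) = (sqrt(-923) + (1624427 + 7*(-1225)*(1 - 88*1429)))*(-4580607) = (I*sqrt(923) + (1624427 + 7*(-1225)*(1 - 125752)))*(-4580607) = (I*sqrt(923) + (1624427 + 7*(-1225)*(-125751)))*(-4580607) = (I*sqrt(923) + (1624427 + 1078314825))*(-4580607) = (I*sqrt(923) + 1079939252)*(-4580607) = (1079939252 + I*sqrt(923))*(-4580607) = -4946777297285964 - 4580607*I*sqrt(923)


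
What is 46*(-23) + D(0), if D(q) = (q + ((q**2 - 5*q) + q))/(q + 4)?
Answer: -1058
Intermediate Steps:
D(q) = (q**2 - 3*q)/(4 + q) (D(q) = (q + (q**2 - 4*q))/(4 + q) = (q**2 - 3*q)/(4 + q))
46*(-23) + D(0) = 46*(-23) + 0*(-3 + 0)/(4 + 0) = -1058 + 0*(-3)/4 = -1058 + 0*(1/4)*(-3) = -1058 + 0 = -1058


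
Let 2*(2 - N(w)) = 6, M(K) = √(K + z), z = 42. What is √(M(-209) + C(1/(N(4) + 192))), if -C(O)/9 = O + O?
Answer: √(-3438 + 36481*I*√167)/191 ≈ 2.5327 + 2.5512*I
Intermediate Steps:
M(K) = √(42 + K) (M(K) = √(K + 42) = √(42 + K))
N(w) = -1 (N(w) = 2 - ½*6 = 2 - 3 = -1)
C(O) = -18*O (C(O) = -9*(O + O) = -18*O)
√(M(-209) + C(1/(N(4) + 192))) = √(√(42 - 209) - 18/(-1 + 192)) = √(√(-167) - 18/191) = √(I*√167 - 18*1/191) = √(I*√167 - 18/191) = √(-18/191 + I*√167)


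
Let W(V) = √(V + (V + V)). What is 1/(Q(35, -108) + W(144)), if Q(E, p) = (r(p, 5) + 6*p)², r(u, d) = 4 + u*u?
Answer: 7590025/921735672009973 - 3*√3/3686942688039892 ≈ 8.2345e-9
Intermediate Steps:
r(u, d) = 4 + u²
Q(E, p) = (4 + p² + 6*p)² (Q(E, p) = ((4 + p²) + 6*p)² = (4 + p² + 6*p)²)
W(V) = √3*√V (W(V) = √(V + 2*V) = √(3*V) = √3*√V)
1/(Q(35, -108) + W(144)) = 1/((4 + (-108)² + 6*(-108))² + √3*√144) = 1/((4 + 11664 - 648)² + √3*12) = 1/(11020² + 12*√3) = 1/(121440400 + 12*√3)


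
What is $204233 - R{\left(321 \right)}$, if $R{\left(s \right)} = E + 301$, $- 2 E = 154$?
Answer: $204009$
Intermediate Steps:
$E = -77$ ($E = \left(- \frac{1}{2}\right) 154 = -77$)
$R{\left(s \right)} = 224$ ($R{\left(s \right)} = -77 + 301 = 224$)
$204233 - R{\left(321 \right)} = 204233 - 224 = 204009$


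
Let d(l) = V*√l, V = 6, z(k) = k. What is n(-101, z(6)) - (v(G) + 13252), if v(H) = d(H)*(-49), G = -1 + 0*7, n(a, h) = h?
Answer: -13246 + 294*I ≈ -13246.0 + 294.0*I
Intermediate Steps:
G = -1 (G = -1 + 0 = -1)
d(l) = 6*√l
v(H) = -294*√H (v(H) = (6*√H)*(-49) = -294*√H)
n(-101, z(6)) - (v(G) + 13252) = 6 - (-294*I + 13252) = 6 - (13252 - 294*I) = 6 + (-13252 + 294*I) = -13246 + 294*I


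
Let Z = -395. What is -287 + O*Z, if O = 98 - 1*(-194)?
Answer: -115627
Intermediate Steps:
O = 292 (O = 98 + 194 = 292)
-287 + O*Z = -287 + 292*(-395) = -287 - 115340 = -115627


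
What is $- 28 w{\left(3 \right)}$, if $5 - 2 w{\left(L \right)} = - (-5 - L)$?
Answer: $42$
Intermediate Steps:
$w{\left(L \right)} = - \frac{L}{2}$ ($w{\left(L \right)} = \frac{5}{2} - \frac{\left(-1\right) \left(-5 - L\right)}{2} = \frac{5}{2} - \frac{5 + L}{2} = \frac{5}{2} - \left(\frac{5}{2} + \frac{L}{2}\right) = - \frac{L}{2}$)
$- 28 w{\left(3 \right)} = - 28 \left(\left(- \frac{1}{2}\right) 3\right) = \left(-28\right) \left(- \frac{3}{2}\right) = 42$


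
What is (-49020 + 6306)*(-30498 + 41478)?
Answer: -468999720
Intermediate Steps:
(-49020 + 6306)*(-30498 + 41478) = -42714*10980 = -468999720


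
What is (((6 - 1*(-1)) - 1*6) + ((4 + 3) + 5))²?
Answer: 169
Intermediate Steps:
(((6 - 1*(-1)) - 1*6) + ((4 + 3) + 5))² = (((6 + 1) - 6) + (7 + 5))² = ((7 - 6) + 12)² = (1 + 12)² = 13² = 169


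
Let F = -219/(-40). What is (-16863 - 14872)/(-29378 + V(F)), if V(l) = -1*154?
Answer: 31735/29532 ≈ 1.0746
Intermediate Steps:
F = 219/40 (F = -219*(-1/40) = 219/40 ≈ 5.4750)
V(l) = -154
(-16863 - 14872)/(-29378 + V(F)) = (-16863 - 14872)/(-29378 - 154) = -31735/(-29532) = -31735*(-1/29532) = 31735/29532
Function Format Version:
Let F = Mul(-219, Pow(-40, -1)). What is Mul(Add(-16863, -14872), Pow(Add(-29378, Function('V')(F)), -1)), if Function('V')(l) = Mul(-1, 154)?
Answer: Rational(31735, 29532) ≈ 1.0746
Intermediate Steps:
F = Rational(219, 40) (F = Mul(-219, Rational(-1, 40)) = Rational(219, 40) ≈ 5.4750)
Function('V')(l) = -154
Mul(Add(-16863, -14872), Pow(Add(-29378, Function('V')(F)), -1)) = Mul(Add(-16863, -14872), Pow(Add(-29378, -154), -1)) = Mul(-31735, Pow(-29532, -1)) = Mul(-31735, Rational(-1, 29532)) = Rational(31735, 29532)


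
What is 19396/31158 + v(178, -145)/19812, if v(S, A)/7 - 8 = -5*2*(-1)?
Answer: 32349955/51441858 ≈ 0.62886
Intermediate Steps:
v(S, A) = 126 (v(S, A) = 56 + 7*(-5*2*(-1)) = 56 + 7*(-10*(-1)) = 56 + 7*10 = 56 + 70 = 126)
19396/31158 + v(178, -145)/19812 = 19396/31158 + 126/19812 = 19396*(1/31158) + 126*(1/19812) = 9698/15579 + 21/3302 = 32349955/51441858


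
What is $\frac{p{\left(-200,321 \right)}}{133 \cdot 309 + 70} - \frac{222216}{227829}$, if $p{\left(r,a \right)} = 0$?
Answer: $- \frac{74072}{75943} \approx -0.97536$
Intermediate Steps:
$\frac{p{\left(-200,321 \right)}}{133 \cdot 309 + 70} - \frac{222216}{227829} = \frac{0}{133 \cdot 309 + 70} - \frac{222216}{227829} = \frac{0}{41097 + 70} - \frac{74072}{75943} = \frac{0}{41167} - \frac{74072}{75943} = 0 \cdot \frac{1}{41167} - \frac{74072}{75943} = 0 - \frac{74072}{75943} = - \frac{74072}{75943}$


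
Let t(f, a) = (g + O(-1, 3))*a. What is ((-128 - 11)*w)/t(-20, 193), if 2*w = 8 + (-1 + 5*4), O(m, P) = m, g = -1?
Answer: 3753/772 ≈ 4.8614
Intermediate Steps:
t(f, a) = -2*a (t(f, a) = (-1 - 1)*a = -2*a)
w = 27/2 (w = (8 + (-1 + 5*4))/2 = (8 + (-1 + 20))/2 = (8 + 19)/2 = (½)*27 = 27/2 ≈ 13.500)
((-128 - 11)*w)/t(-20, 193) = ((-128 - 11)*(27/2))/((-2*193)) = -139*27/2/(-386) = -3753/2*(-1/386) = 3753/772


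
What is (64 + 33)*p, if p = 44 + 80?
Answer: 12028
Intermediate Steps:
p = 124
(64 + 33)*p = (64 + 33)*124 = 97*124 = 12028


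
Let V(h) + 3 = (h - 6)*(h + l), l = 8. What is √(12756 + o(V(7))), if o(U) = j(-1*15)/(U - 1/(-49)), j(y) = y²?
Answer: √4431818001/589 ≈ 113.03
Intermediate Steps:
V(h) = -3 + (-6 + h)*(8 + h) (V(h) = -3 + (h - 6)*(h + 8) = -3 + (-6 + h)*(8 + h))
o(U) = 225/(1/49 + U) (o(U) = (-1*15)²/(U - 1/(-49)) = (-15)²/(U - 1*(-1/49)) = 225/(U + 1/49) = 225/(1/49 + U))
√(12756 + o(V(7))) = √(12756 + 11025/(1 + 49*(-51 + 7² + 2*7))) = √(12756 + 11025/(1 + 49*(-51 + 49 + 14))) = √(12756 + 11025/(1 + 49*12)) = √(12756 + 11025/(1 + 588)) = √(12756 + 11025/589) = √(7524309/589) = √4431818001/589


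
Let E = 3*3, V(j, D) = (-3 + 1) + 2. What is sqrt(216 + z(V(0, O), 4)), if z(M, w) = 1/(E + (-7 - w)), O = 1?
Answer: sqrt(862)/2 ≈ 14.680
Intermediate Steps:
V(j, D) = 0 (V(j, D) = -2 + 2 = 0)
E = 9
z(M, w) = 1/(2 - w) (z(M, w) = 1/(9 + (-7 - w)) = 1/(2 - w))
sqrt(216 + z(V(0, O), 4)) = sqrt(216 - 1/(-2 + 4)) = sqrt(216 - 1/2) = sqrt(431/2) = sqrt(862)/2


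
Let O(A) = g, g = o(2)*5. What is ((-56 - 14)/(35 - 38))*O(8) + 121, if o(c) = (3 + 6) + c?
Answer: 4213/3 ≈ 1404.3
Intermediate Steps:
o(c) = 9 + c
g = 55 (g = (9 + 2)*5 = 11*5 = 55)
O(A) = 55
((-56 - 14)/(35 - 38))*O(8) + 121 = ((-56 - 14)/(35 - 38))*55 + 121 = -70/(-3)*55 + 121 = -70*(-⅓)*55 + 121 = (70/3)*55 + 121 = 3850/3 + 121 = 4213/3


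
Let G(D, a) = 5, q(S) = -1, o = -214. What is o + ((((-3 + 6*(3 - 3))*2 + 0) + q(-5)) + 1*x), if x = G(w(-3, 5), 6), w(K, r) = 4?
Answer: -216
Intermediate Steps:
x = 5
o + ((((-3 + 6*(3 - 3))*2 + 0) + q(-5)) + 1*x) = -214 + ((((-3 + 6*(3 - 3))*2 + 0) - 1) + 1*5) = -214 + ((((-3 + 6*0)*2 + 0) - 1) + 5) = -214 + ((((-3 + 0)*2 + 0) - 1) + 5) = -214 + (((-3*2 + 0) - 1) + 5) = -214 + (((-6 + 0) - 1) + 5) = -214 + ((-6 - 1) + 5) = -214 + (-7 + 5) = -214 - 2 = -216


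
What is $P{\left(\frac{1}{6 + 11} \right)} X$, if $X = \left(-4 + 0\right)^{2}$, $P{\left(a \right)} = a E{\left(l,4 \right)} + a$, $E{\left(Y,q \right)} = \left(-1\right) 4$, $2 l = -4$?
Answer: $- \frac{48}{17} \approx -2.8235$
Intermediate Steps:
$l = -2$ ($l = \frac{1}{2} \left(-4\right) = -2$)
$E{\left(Y,q \right)} = -4$
$P{\left(a \right)} = - 3 a$ ($P{\left(a \right)} = a \left(-4\right) + a = - 4 a + a = - 3 a$)
$X = 16$ ($X = \left(-4\right)^{2} = 16$)
$P{\left(\frac{1}{6 + 11} \right)} X = - \frac{3}{6 + 11} \cdot 16 = - \frac{3}{17} \cdot 16 = \left(-3\right) \frac{1}{17} \cdot 16 = \left(- \frac{3}{17}\right) 16 = - \frac{48}{17}$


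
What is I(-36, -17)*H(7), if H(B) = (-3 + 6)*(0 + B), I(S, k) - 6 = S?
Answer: -630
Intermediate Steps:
I(S, k) = 6 + S
H(B) = 3*B
I(-36, -17)*H(7) = (6 - 36)*(3*7) = -30*21 = -630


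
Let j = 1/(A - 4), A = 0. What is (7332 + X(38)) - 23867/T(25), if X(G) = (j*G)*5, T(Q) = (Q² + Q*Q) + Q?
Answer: 18527741/2550 ≈ 7265.8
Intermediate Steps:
T(Q) = Q + 2*Q² (T(Q) = (Q² + Q²) + Q = 2*Q² + Q = Q + 2*Q²)
j = -¼ (j = 1/(0 - 4) = 1/(-4) = -¼ ≈ -0.25000)
X(G) = -5*G/4 (X(G) = -G/4*5 = -5*G/4)
(7332 + X(38)) - 23867/T(25) = (7332 - 5/4*38) - 23867*1/(25*(1 + 2*25)) = (7332 - 95/2) - 23867*1/(25*(1 + 50)) = 14569/2 - 23867/(25*51) = 14569/2 - 23867/1275 = 18527741/2550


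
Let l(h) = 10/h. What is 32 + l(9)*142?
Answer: 1708/9 ≈ 189.78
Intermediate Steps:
32 + l(9)*142 = 32 + (10/9)*142 = 32 + 1420/9 = 1708/9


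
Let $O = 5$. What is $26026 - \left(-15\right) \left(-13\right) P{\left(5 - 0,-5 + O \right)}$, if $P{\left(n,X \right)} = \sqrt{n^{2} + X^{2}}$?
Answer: $25051$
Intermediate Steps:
$P{\left(n,X \right)} = \sqrt{X^{2} + n^{2}}$
$26026 - \left(-15\right) \left(-13\right) P{\left(5 - 0,-5 + O \right)} = 26026 - \left(-15\right) \left(-13\right) \sqrt{\left(-5 + 5\right)^{2} + \left(5 - 0\right)^{2}} = 26026 - 195 \sqrt{0^{2} + \left(5 + 0\right)^{2}} = 26026 - 195 \sqrt{0 + 5^{2}} = 26026 - 195 \sqrt{0 + 25} = 26026 - 195 \sqrt{25} = 26026 - 195 \cdot 5 = 26026 - 975 = 25051$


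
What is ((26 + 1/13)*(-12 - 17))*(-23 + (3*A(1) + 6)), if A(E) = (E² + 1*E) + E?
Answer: 78648/13 ≈ 6049.8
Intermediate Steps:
A(E) = E² + 2*E (A(E) = (E² + E) + E = (E + E²) + E = E² + 2*E)
((26 + 1/13)*(-12 - 17))*(-23 + (3*A(1) + 6)) = ((26 + 1/13)*(-12 - 17))*(-23 + (3*(1*(2 + 1)) + 6)) = ((26 + 1/13)*(-29))*(-23 + (3*(1*3) + 6)) = ((339/13)*(-29))*(-23 + (3*3 + 6)) = -9831*(-23 + (9 + 6))/13 = -9831*(-23 + 15)/13 = -9831/13*(-8) = 78648/13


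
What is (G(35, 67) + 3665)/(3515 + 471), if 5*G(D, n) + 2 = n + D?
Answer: 3685/3986 ≈ 0.92449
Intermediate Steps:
G(D, n) = -2/5 + D/5 + n/5 (G(D, n) = -2/5 + (n + D)/5 = -2/5 + (D + n)/5 = -2/5 + (D/5 + n/5) = -2/5 + D/5 + n/5)
(G(35, 67) + 3665)/(3515 + 471) = ((-2/5 + (1/5)*35 + (1/5)*67) + 3665)/(3515 + 471) = ((-2/5 + 7 + 67/5) + 3665)/3986 = (20 + 3665)*(1/3986) = 3685*(1/3986) = 3685/3986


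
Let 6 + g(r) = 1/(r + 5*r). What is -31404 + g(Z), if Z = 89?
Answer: -16772939/534 ≈ -31410.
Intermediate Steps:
g(r) = -6 + 1/(6*r) (g(r) = -6 + 1/(r + 5*r) = -6 + 1/(6*r))
-31404 + g(Z) = -31404 + (-6 + (⅙)/89) = -31404 + (-6 + (⅙)*(1/89)) = -31404 + (-6 + 1/534) = -31404 - 3203/534 = -16772939/534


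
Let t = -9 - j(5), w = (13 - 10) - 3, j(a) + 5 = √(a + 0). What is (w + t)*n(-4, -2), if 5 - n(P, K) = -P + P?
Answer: -20 - 5*√5 ≈ -31.180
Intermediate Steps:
j(a) = -5 + √a (j(a) = -5 + √(a + 0) = -5 + √a)
w = 0 (w = 3 - 3 = 0)
n(P, K) = 5 (n(P, K) = 5 - (-P + P) = 5 - 1*0 = 5 + 0 = 5)
t = -4 - √5 (t = -9 - (-5 + √5) = -9 + (5 - √5) = -4 - √5 ≈ -6.2361)
(w + t)*n(-4, -2) = (0 + (-4 - √5))*5 = (-4 - √5)*5 = -20 - 5*√5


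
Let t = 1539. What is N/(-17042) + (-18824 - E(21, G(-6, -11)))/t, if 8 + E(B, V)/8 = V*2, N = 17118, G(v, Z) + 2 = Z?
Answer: -57084631/4371273 ≈ -13.059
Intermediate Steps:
G(v, Z) = -2 + Z
E(B, V) = -64 + 16*V (E(B, V) = -64 + 8*(V*2) = -64 + 8*(2*V) = -64 + 16*V)
N/(-17042) + (-18824 - E(21, G(-6, -11)))/t = 17118/(-17042) + (-18824 - (-64 + 16*(-2 - 11)))/1539 = 17118*(-1/17042) + (-18824 - (-64 + 16*(-13)))*(1/1539) = -8559/8521 + (-18824 - (-64 - 208))*(1/1539) = -8559/8521 + (-18824 - 1*(-272))*(1/1539) = -8559/8521 + (-18824 + 272)*(1/1539) = -8559/8521 - 18552*1/1539 = -8559/8521 - 6184/513 = -57084631/4371273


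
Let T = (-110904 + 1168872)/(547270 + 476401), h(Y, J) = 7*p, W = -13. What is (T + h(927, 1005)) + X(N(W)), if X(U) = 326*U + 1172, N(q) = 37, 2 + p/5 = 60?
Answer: 15626372112/1023671 ≈ 15265.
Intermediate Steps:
p = 290 (p = -10 + 5*60 = -10 + 300 = 290)
h(Y, J) = 2030 (h(Y, J) = 7*290 = 2030)
X(U) = 1172 + 326*U
T = 1057968/1023671 ≈ 1.0335
(T + h(927, 1005)) + X(N(W)) = (1057968/1023671 + 2030) + (1172 + 326*37) = 2079110098/1023671 + (1172 + 12062) = 2079110098/1023671 + 13234 = 15626372112/1023671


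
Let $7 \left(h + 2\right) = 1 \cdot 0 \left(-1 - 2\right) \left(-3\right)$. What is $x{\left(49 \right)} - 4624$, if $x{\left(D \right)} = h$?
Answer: $-4626$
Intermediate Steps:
$h = -2$ ($h = -2 + \frac{1 \cdot 0 \left(-1 - 2\right) \left(-3\right)}{7} = -2 + \frac{0 \left(\left(-3\right) \left(-3\right)\right)}{7} = -2 + \frac{0 \cdot 9}{7} = -2 + \frac{1}{7} \cdot 0 = -2 + 0 = -2$)
$x{\left(D \right)} = -2$
$x{\left(49 \right)} - 4624 = -2 - 4624 = -4626$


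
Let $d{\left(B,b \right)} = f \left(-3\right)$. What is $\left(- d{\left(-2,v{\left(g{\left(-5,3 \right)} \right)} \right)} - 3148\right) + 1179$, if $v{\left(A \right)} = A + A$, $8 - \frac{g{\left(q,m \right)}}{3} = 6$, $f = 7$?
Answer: $-1948$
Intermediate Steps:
$g{\left(q,m \right)} = 6$ ($g{\left(q,m \right)} = 24 - 18 = 6$)
$v{\left(A \right)} = 2 A$
$d{\left(B,b \right)} = -21$ ($d{\left(B,b \right)} = 7 \left(-3\right) = -21$)
$\left(- d{\left(-2,v{\left(g{\left(-5,3 \right)} \right)} \right)} - 3148\right) + 1179 = \left(\left(-1\right) \left(-21\right) - 3148\right) + 1179 = \left(21 - 3148\right) + 1179 = -3127 + 1179 = -1948$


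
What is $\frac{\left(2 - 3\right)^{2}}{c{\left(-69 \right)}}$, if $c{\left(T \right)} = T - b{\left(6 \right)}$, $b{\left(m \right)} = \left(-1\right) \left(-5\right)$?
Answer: $- \frac{1}{74} \approx -0.013514$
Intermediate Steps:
$b{\left(m \right)} = 5$
$c{\left(T \right)} = -5 + T$ ($c{\left(T \right)} = T - 5 = -5 + T$)
$\frac{\left(2 - 3\right)^{2}}{c{\left(-69 \right)}} = \frac{\left(2 - 3\right)^{2}}{-5 - 69} = \frac{\left(-1\right)^{2}}{-74} = \left(- \frac{1}{74}\right) 1 = - \frac{1}{74}$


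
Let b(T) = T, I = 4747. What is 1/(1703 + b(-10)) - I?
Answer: -8036670/1693 ≈ -4747.0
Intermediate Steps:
1/(1703 + b(-10)) - I = 1/(1703 - 10) - 1*4747 = 1/1693 - 4747 = -8036670/1693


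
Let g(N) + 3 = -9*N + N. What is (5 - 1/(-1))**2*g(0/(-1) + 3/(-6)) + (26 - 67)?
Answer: -5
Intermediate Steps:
g(N) = -3 - 8*N (g(N) = -3 + (-9*N + N) = -3 - 8*N)
(5 - 1/(-1))**2*g(0/(-1) + 3/(-6)) + (26 - 67) = (5 - 1/(-1))**2*(-3 - 8*(0/(-1) + 3/(-6))) + (26 - 67) = (5 - 1*(-1))**2*(-3 - 8*(0*(-1) + 3*(-1/6))) - 41 = (5 + 1)**2*(-3 - 8*(0 - 1/2)) - 41 = 6**2*(-3 - 8*(-1/2)) - 41 = 36*(-3 + 4) - 41 = 36*1 - 41 = 36 - 41 = -5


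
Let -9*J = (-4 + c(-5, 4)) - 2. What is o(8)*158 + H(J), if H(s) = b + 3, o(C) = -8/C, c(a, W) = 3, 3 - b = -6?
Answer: -146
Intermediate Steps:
b = 9 (b = 3 - 1*(-6) = 3 + 6 = 9)
J = ⅓ (J = -((-4 + 3) - 2)/9 = -(-1 - 2)/9 = -⅑*(-3) = ⅓ ≈ 0.33333)
H(s) = 12 (H(s) = 9 + 3 = 12)
o(8)*158 + H(J) = -8/8*158 + 12 = -8*⅛*158 + 12 = -1*158 + 12 = -158 + 12 = -146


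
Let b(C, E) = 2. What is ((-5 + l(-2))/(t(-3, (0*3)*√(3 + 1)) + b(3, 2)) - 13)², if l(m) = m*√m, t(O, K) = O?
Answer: 56 - 32*I*√2 ≈ 56.0 - 45.255*I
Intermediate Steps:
l(m) = m^(3/2)
((-5 + l(-2))/(t(-3, (0*3)*√(3 + 1)) + b(3, 2)) - 13)² = ((-5 + (-2)^(3/2))/(-3 + 2) - 13)² = ((-5 - 2*I*√2)/(-1) - 13)² = ((-5 - 2*I*√2)*(-1) - 13)² = ((5 + 2*I*√2) - 13)² = (-8 + 2*I*√2)²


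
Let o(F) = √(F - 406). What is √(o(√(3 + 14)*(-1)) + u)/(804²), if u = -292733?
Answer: √(-292733 + √(-406 - √17))/646416 ≈ 2.8952e-8 + 0.000837*I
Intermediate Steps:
o(F) = √(-406 + F)
√(o(√(3 + 14)*(-1)) + u)/(804²) = √(√(-406 + √(3 + 14)*(-1)) - 292733)/(804²) = √(√(-406 + √17*(-1)) - 292733)/646416 = √(√(-406 - √17) - 292733)*(1/646416) = √(-292733 + √(-406 - √17))*(1/646416) = √(-292733 + √(-406 - √17))/646416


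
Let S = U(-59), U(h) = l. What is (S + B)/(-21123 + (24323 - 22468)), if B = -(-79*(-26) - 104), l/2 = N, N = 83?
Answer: 446/4817 ≈ 0.092589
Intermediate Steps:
l = 166 (l = 2*83 = 166)
U(h) = 166
S = 166
B = -1950 (B = -(2054 - 104) = -1*1950 = -1950)
(S + B)/(-21123 + (24323 - 22468)) = (166 - 1950)/(-21123 + (24323 - 22468)) = -1784/(-21123 + 1855) = -1784/(-19268) = -1784*(-1/19268) = 446/4817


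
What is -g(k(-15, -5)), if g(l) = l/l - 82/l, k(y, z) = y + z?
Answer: -51/10 ≈ -5.1000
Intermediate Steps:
g(l) = 1 - 82/l
-g(k(-15, -5)) = -(-82 + (-15 - 5))/(-15 - 5) = -(-82 - 20)/(-20) = -(-1)*(-102)/20 = -1*51/10 = -51/10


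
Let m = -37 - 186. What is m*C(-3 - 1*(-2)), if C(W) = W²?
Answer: -223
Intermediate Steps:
m = -223
m*C(-3 - 1*(-2)) = -223*(-3 - 1*(-2))² = -223*(-3 + 2)² = -223*(-1)² = -223*1 = -223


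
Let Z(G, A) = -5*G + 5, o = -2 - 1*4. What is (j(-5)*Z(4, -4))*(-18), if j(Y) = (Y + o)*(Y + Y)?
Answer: 29700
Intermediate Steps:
o = -6 (o = -2 - 4 = -6)
j(Y) = 2*Y*(-6 + Y) (j(Y) = (Y - 6)*(Y + Y) = (-6 + Y)*(2*Y) = 2*Y*(-6 + Y))
Z(G, A) = 5 - 5*G
(j(-5)*Z(4, -4))*(-18) = ((2*(-5)*(-6 - 5))*(5 - 5*4))*(-18) = ((2*(-5)*(-11))*(5 - 20))*(-18) = (110*(-15))*(-18) = -1650*(-18) = 29700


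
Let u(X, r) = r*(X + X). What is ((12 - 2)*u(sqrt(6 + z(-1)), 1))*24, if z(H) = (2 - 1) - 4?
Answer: 480*sqrt(3) ≈ 831.38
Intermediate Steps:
z(H) = -3 (z(H) = 1 - 4 = -3)
u(X, r) = 2*X*r (u(X, r) = r*(2*X) = 2*X*r)
((12 - 2)*u(sqrt(6 + z(-1)), 1))*24 = ((12 - 2)*(2*sqrt(6 - 3)*1))*24 = (10*(2*sqrt(3)*1))*24 = (10*(2*sqrt(3)))*24 = (20*sqrt(3))*24 = 480*sqrt(3)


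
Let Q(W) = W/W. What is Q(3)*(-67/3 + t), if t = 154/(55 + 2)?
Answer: -373/19 ≈ -19.632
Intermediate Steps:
Q(W) = 1
t = 154/57 ≈ 2.7018
Q(3)*(-67/3 + t) = 1*(-67/3 + 154/57) = 1*(-373/19) = -373/19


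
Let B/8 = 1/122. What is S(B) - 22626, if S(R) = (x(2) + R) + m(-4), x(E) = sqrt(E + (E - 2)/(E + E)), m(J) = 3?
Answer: -1379999/61 + sqrt(2) ≈ -22622.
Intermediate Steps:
B = 4/61 (B = 8/122 = 8*(1/122) = 4/61 ≈ 0.065574)
x(E) = sqrt(E + (-2 + E)/(2*E)) (x(E) = sqrt(E + (-2 + E)/((2*E))) = sqrt(E + (-2 + E)*(1/(2*E))) = sqrt(E + (-2 + E)/(2*E)))
S(R) = 3 + R + sqrt(2) (S(R) = (sqrt(2 - 4/2 + 4*2)/2 + R) + 3 = (sqrt(2 - 4*1/2 + 8)/2 + R) + 3 = (sqrt(2 - 2 + 8)/2 + R) + 3 = (sqrt(8)/2 + R) + 3 = ((2*sqrt(2))/2 + R) + 3 = (sqrt(2) + R) + 3 = (R + sqrt(2)) + 3 = 3 + R + sqrt(2))
S(B) - 22626 = (3 + 4/61 + sqrt(2)) - 22626 = (187/61 + sqrt(2)) - 22626 = -1379999/61 + sqrt(2)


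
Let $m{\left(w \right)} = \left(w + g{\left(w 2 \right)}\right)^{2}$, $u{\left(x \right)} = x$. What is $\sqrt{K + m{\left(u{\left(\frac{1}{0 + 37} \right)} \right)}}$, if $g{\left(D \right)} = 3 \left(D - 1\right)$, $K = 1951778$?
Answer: $\frac{3 \sqrt{296888322}}{37} \approx 1397.1$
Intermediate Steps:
$g{\left(D \right)} = -3 + 3 D$ ($g{\left(D \right)} = 3 \left(-1 + D\right) = -3 + 3 D$)
$m{\left(w \right)} = \left(-3 + 7 w\right)^{2}$ ($m{\left(w \right)} = \left(w + \left(-3 + 3 w 2\right)\right)^{2} = \left(w + \left(-3 + 3 \cdot 2 w\right)\right)^{2} = \left(w + \left(-3 + 6 w\right)\right)^{2} = \left(-3 + 7 w\right)^{2}$)
$\sqrt{K + m{\left(u{\left(\frac{1}{0 + 37} \right)} \right)}} = \sqrt{1951778 + \left(-3 + \frac{7}{0 + 37}\right)^{2}} = \sqrt{1951778 + \left(-3 + \frac{7}{37}\right)^{2}} = \sqrt{1951778 + \left(- \frac{104}{37}\right)^{2}} = \sqrt{1951778 + \frac{10816}{1369}} = \sqrt{\frac{2671994898}{1369}} = \frac{3 \sqrt{296888322}}{37}$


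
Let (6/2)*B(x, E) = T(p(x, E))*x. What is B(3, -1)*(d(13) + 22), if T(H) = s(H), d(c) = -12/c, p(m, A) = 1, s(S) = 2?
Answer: 548/13 ≈ 42.154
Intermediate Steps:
T(H) = 2
B(x, E) = 2*x/3 (B(x, E) = (2*x)/3 = 2*x/3)
B(3, -1)*(d(13) + 22) = ((⅔)*3)*(-12/13 + 22) = 2*(-12*1/13 + 22) = 2*(-12/13 + 22) = 2*(274/13) = 548/13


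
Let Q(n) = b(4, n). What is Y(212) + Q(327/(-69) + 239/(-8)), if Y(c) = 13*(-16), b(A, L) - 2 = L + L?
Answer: -25321/92 ≈ -275.23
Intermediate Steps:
b(A, L) = 2 + 2*L (b(A, L) = 2 + (L + L) = 2 + 2*L)
Q(n) = 2 + 2*n
Y(c) = -208
Y(212) + Q(327/(-69) + 239/(-8)) = -208 + (2 + 2*(327/(-69) + 239/(-8))) = -208 + (2 + 2*(327*(-1/69) + 239*(-⅛))) = -208 + (2 + 2*(-109/23 - 239/8)) = -208 + (2 + 2*(-6369/184)) = -208 + (2 - 6369/92) = -208 - 6185/92 = -25321/92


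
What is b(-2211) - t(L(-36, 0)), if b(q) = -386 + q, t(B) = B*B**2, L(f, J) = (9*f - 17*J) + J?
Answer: 34009627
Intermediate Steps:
L(f, J) = -16*J + 9*f (L(f, J) = (-17*J + 9*f) + J = -16*J + 9*f)
t(B) = B**3
b(-2211) - t(L(-36, 0)) = (-386 - 2211) - (-16*0 + 9*(-36))**3 = -2597 - (0 - 324)**3 = -2597 - 1*(-324)**3 = -2597 - 1*(-34012224) = -2597 + 34012224 = 34009627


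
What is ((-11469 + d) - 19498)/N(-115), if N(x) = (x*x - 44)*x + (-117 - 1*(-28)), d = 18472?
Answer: 12495/1515904 ≈ 0.0082426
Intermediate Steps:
N(x) = -89 + x*(-44 + x²) (N(x) = (x² - 44)*x + (-117 + 28) = (-44 + x²)*x - 89 = x*(-44 + x²) - 89 = -89 + x*(-44 + x²))
((-11469 + d) - 19498)/N(-115) = ((-11469 + 18472) - 19498)/(-89 + (-115)³ - 44*(-115)) = (7003 - 19498)/(-89 - 1520875 + 5060) = -12495/(-1515904) = -12495*(-1/1515904) = 12495/1515904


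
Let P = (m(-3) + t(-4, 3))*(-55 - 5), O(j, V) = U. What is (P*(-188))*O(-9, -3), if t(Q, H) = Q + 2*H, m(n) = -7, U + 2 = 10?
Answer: -451200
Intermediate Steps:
U = 8 (U = -2 + 10 = 8)
O(j, V) = 8
P = 300 (P = (-7 + (-4 + 2*3))*(-55 - 5) = (-7 + (-4 + 6))*(-60) = (-7 + 2)*(-60) = -5*(-60) = 300)
(P*(-188))*O(-9, -3) = (300*(-188))*8 = -56400*8 = -451200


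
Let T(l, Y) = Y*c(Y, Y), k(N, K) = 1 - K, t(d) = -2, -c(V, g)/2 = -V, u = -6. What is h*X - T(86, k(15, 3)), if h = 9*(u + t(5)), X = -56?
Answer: 4024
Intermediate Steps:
c(V, g) = 2*V (c(V, g) = -(-2)*V = 2*V)
T(l, Y) = 2*Y² (T(l, Y) = Y*(2*Y) = 2*Y²)
h = -72 (h = 9*(-6 - 2) = 9*(-8) = -72)
h*X - T(86, k(15, 3)) = -72*(-56) - 2*(1 - 1*3)² = 4032 - 2*(1 - 3)² = 4032 - 2*(-2)² = 4032 - 2*4 = 4032 - 1*8 = 4032 - 8 = 4024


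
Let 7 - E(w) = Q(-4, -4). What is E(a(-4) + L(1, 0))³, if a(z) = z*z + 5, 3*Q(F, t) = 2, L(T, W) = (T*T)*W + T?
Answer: 6859/27 ≈ 254.04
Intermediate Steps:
L(T, W) = T + W*T² (L(T, W) = T²*W + T = W*T² + T = T + W*T²)
Q(F, t) = ⅔ (Q(F, t) = (⅓)*2 = ⅔)
a(z) = 5 + z² (a(z) = z² + 5 = 5 + z²)
E(w) = 19/3 (E(w) = 7 - 1*⅔ = 7 - ⅔ = 19/3)
E(a(-4) + L(1, 0))³ = (19/3)³ = 6859/27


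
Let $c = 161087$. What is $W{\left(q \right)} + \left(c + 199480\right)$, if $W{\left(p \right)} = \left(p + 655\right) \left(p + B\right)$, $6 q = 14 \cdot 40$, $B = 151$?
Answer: $\frac{4890688}{9} \approx 5.4341 \cdot 10^{5}$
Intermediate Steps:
$q = \frac{280}{3}$ ($q = \frac{14 \cdot 40}{6} = \frac{1}{6} \cdot 560 = \frac{280}{3} \approx 93.333$)
$W{\left(p \right)} = \left(151 + p\right) \left(655 + p\right)$ ($W{\left(p \right)} = \left(p + 655\right) \left(p + 151\right) = \left(655 + p\right) \left(151 + p\right) = \left(151 + p\right) \left(655 + p\right)$)
$W{\left(q \right)} + \left(c + 199480\right) = \left(98905 + \left(\frac{280}{3}\right)^{2} + 806 \cdot \frac{280}{3}\right) + \left(161087 + 199480\right) = \left(98905 + \frac{78400}{9} + \frac{225680}{3}\right) + 360567 = \frac{1645585}{9} + 360567 = \frac{4890688}{9}$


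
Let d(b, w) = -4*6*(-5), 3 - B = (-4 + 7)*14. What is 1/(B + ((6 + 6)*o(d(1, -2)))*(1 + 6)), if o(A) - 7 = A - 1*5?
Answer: 1/10209 ≈ 9.7953e-5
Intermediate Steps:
B = -39 (B = 3 - (-4 + 7)*14 = 3 - 3*14 = 3 - 1*42 = 3 - 42 = -39)
d(b, w) = 120 (d(b, w) = -24*(-5) = 120)
o(A) = 2 + A (o(A) = 7 + (A - 1*5) = 7 + (A - 5) = 7 + (-5 + A) = 2 + A)
1/(B + ((6 + 6)*o(d(1, -2)))*(1 + 6)) = 1/(-39 + ((6 + 6)*(2 + 120))*(1 + 6)) = 1/(-39 + (12*122)*7) = 1/(-39 + 1464*7) = 1/(-39 + 10248) = 1/10209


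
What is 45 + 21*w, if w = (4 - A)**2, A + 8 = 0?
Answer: 3069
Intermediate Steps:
A = -8 (A = -8 + 0 = -8)
w = 144 (w = (4 - 1*(-8))**2 = (4 + 8)**2 = 12**2 = 144)
45 + 21*w = 45 + 21*144 = 45 + 3024 = 3069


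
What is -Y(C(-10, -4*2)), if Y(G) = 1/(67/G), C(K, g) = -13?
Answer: 13/67 ≈ 0.19403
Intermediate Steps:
Y(G) = G/67
-Y(C(-10, -4*2)) = -(-13)/67 = -1*(-13/67) = 13/67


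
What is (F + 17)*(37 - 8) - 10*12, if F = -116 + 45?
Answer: -1686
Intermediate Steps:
F = -71
(F + 17)*(37 - 8) - 10*12 = (-71 + 17)*(37 - 8) - 10*12 = -54*29 - 120 = -1566 - 120 = -1686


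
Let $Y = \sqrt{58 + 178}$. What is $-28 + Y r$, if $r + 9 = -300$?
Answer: $-28 - 618 \sqrt{59} \approx -4774.9$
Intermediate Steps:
$Y = 2 \sqrt{59}$ ($Y = \sqrt{236} = 2 \sqrt{59} \approx 15.362$)
$r = -309$ ($r = -9 - 300 = -309$)
$-28 + Y r = -28 + 2 \sqrt{59} \left(-309\right) = -28 - 618 \sqrt{59}$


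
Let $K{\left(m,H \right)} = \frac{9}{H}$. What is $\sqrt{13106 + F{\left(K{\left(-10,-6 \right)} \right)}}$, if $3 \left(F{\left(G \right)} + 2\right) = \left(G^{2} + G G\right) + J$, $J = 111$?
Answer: $\frac{\sqrt{52570}}{2} \approx 114.64$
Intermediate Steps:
$F{\left(G \right)} = 35 + \frac{2 G^{2}}{3}$ ($F{\left(G \right)} = -2 + \frac{\left(G^{2} + G G\right) + 111}{3} = -2 + \frac{\left(G^{2} + G^{2}\right) + 111}{3} = -2 + \frac{2 G^{2} + 111}{3} = -2 + \frac{111 + 2 G^{2}}{3} = -2 + \left(37 + \frac{2 G^{2}}{3}\right) = 35 + \frac{2 G^{2}}{3}$)
$\sqrt{13106 + F{\left(K{\left(-10,-6 \right)} \right)}} = \sqrt{13106 + \left(35 + \frac{2 \left(\frac{9}{-6}\right)^{2}}{3}\right)} = \sqrt{13106 + \left(35 + \frac{2 \left(9 \left(- \frac{1}{6}\right)\right)^{2}}{3}\right)} = \sqrt{13106 + \left(35 + \frac{2 \left(- \frac{3}{2}\right)^{2}}{3}\right)} = \sqrt{13106 + \left(35 + \frac{2}{3} \cdot \frac{9}{4}\right)} = \sqrt{13106 + \left(35 + \frac{3}{2}\right)} = \sqrt{13106 + \frac{73}{2}} = \sqrt{\frac{26285}{2}} = \frac{\sqrt{52570}}{2}$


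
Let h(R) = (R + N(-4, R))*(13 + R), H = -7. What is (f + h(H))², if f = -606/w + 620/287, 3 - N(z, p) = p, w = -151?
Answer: 1097482521664/1878095569 ≈ 584.36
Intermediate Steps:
N(z, p) = 3 - p
h(R) = 39 + 3*R (h(R) = (R + (3 - R))*(13 + R) = 3*(13 + R) = 39 + 3*R)
f = 267542/43337 (f = -606/(-151) + 620/287 = -606*(-1/151) + 620*(1/287) = 606/151 + 620/287 = 267542/43337 ≈ 6.1735)
(f + h(H))² = (267542/43337 + (39 + 3*(-7)))² = (267542/43337 + (39 - 21))² = (267542/43337 + 18)² = (1047608/43337)² = 1097482521664/1878095569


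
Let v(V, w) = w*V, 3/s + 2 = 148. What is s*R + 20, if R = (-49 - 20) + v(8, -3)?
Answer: 2641/146 ≈ 18.089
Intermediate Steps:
s = 3/146 (s = 3/(-2 + 148) = 3/146 ≈ 0.020548)
v(V, w) = V*w
R = -93 (R = (-49 - 20) + 8*(-3) = -69 - 24 = -93)
s*R + 20 = (3/146)*(-93) + 20 = -279/146 + 20 = 2641/146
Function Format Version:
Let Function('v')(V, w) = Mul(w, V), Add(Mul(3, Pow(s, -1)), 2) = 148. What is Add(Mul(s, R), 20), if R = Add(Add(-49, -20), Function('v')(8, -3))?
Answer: Rational(2641, 146) ≈ 18.089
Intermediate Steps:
s = Rational(3, 146) (s = Mul(3, Pow(Add(-2, 148), -1)) = Mul(3, Pow(146, -1)) = Mul(3, Rational(1, 146)) = Rational(3, 146) ≈ 0.020548)
Function('v')(V, w) = Mul(V, w)
R = -93 (R = Add(Add(-49, -20), Mul(8, -3)) = Add(-69, -24) = -93)
Add(Mul(s, R), 20) = Add(Mul(Rational(3, 146), -93), 20) = Add(Rational(-279, 146), 20) = Rational(2641, 146)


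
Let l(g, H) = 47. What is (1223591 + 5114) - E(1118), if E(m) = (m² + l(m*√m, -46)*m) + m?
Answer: -74883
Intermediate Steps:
E(m) = m² + 48*m (E(m) = (m² + 47*m) + m = m² + 48*m)
(1223591 + 5114) - E(1118) = (1223591 + 5114) - 1118*(48 + 1118) = 1228705 - 1118*1166 = 1228705 - 1*1303588 = 1228705 - 1303588 = -74883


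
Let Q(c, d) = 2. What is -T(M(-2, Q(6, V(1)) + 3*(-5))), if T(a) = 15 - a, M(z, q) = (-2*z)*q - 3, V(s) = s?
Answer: -70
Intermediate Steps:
M(z, q) = -3 - 2*q*z (M(z, q) = -2*q*z - 3 = -3 - 2*q*z)
-T(M(-2, Q(6, V(1)) + 3*(-5))) = -(15 - (-3 - 2*(2 + 3*(-5))*(-2))) = -(15 - (-3 - 2*(2 - 15)*(-2))) = -(15 - (-3 - 2*(-13)*(-2))) = -(15 - (-3 - 52)) = -(15 - 1*(-55)) = -(15 + 55) = -1*70 = -70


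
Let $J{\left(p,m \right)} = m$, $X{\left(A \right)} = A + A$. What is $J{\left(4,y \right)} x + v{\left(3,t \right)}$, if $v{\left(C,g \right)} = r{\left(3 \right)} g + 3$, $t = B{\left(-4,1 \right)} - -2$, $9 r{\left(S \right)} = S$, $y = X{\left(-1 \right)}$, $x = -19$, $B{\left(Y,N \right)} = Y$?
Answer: $\frac{121}{3} \approx 40.333$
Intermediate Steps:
$X{\left(A \right)} = 2 A$
$y = -2$ ($y = 2 \left(-1\right) = -2$)
$r{\left(S \right)} = \frac{S}{9}$
$t = -2$ ($t = -4 - -2 = -4 + 2 = -2$)
$v{\left(C,g \right)} = 3 + \frac{g}{3}$ ($v{\left(C,g \right)} = \frac{1}{9} \cdot 3 g + 3 = \frac{g}{3} + 3 = 3 + \frac{g}{3}$)
$J{\left(4,y \right)} x + v{\left(3,t \right)} = \left(-2\right) \left(-19\right) + \left(3 + \frac{1}{3} \left(-2\right)\right) = 38 + \left(3 - \frac{2}{3}\right) = 38 + \frac{7}{3} = \frac{121}{3}$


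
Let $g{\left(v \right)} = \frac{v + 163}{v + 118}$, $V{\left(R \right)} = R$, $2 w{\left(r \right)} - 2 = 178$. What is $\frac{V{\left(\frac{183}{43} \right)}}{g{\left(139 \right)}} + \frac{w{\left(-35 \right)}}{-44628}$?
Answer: $\frac{87405447}{24147467} \approx 3.6197$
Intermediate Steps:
$w{\left(r \right)} = 90$ ($w{\left(r \right)} = 1 + \frac{1}{2} \cdot 178 = 1 + 89 = 90$)
$g{\left(v \right)} = \frac{163 + v}{118 + v}$
$\frac{V{\left(\frac{183}{43} \right)}}{g{\left(139 \right)}} + \frac{w{\left(-35 \right)}}{-44628} = \frac{183 \cdot \frac{1}{43}}{\frac{1}{118 + 139} \left(163 + 139\right)} + \frac{90}{-44628} = \frac{183 \cdot \frac{1}{43}}{\frac{1}{257} \cdot 302} + 90 \left(- \frac{1}{44628}\right) = \frac{183}{43 \cdot \frac{1}{257} \cdot 302} - \frac{15}{7438} = \frac{183}{43 \cdot \frac{302}{257}} - \frac{15}{7438} = \frac{183}{43} \cdot \frac{257}{302} - \frac{15}{7438} = \frac{47031}{12986} - \frac{15}{7438} = \frac{87405447}{24147467}$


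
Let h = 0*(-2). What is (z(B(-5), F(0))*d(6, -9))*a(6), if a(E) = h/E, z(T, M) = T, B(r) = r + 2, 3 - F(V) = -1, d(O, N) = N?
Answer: 0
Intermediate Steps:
F(V) = 4 (F(V) = 3 - 1*(-1) = 3 + 1 = 4)
h = 0
B(r) = 2 + r
a(E) = 0 (a(E) = 0/E = 0)
(z(B(-5), F(0))*d(6, -9))*a(6) = ((2 - 5)*(-9))*0 = -3*(-9)*0 = 27*0 = 0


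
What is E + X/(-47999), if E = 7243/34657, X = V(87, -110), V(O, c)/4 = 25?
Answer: 49170151/237643049 ≈ 0.20691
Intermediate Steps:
V(O, c) = 100 (V(O, c) = 4*25 = 100)
X = 100
E = 7243/34657 (E = 7243*(1/34657) = 7243/34657 ≈ 0.20899)
E + X/(-47999) = 7243/34657 + 100/(-47999) = 7243/34657 + 100*(-1/47999) = 7243/34657 - 100/47999 = 49170151/237643049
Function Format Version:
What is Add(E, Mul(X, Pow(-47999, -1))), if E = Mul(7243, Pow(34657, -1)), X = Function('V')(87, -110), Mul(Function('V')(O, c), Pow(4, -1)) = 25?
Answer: Rational(49170151, 237643049) ≈ 0.20691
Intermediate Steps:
Function('V')(O, c) = 100 (Function('V')(O, c) = Mul(4, 25) = 100)
X = 100
E = Rational(7243, 34657) (E = Mul(7243, Rational(1, 34657)) = Rational(7243, 34657) ≈ 0.20899)
Add(E, Mul(X, Pow(-47999, -1))) = Add(Rational(7243, 34657), Mul(100, Pow(-47999, -1))) = Add(Rational(7243, 34657), Mul(100, Rational(-1, 47999))) = Add(Rational(7243, 34657), Rational(-100, 47999)) = Rational(49170151, 237643049)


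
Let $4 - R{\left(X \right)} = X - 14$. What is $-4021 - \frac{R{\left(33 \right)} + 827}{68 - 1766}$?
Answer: $- \frac{3413423}{849} \approx -4020.5$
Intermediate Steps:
$R{\left(X \right)} = 18 - X$ ($R{\left(X \right)} = 4 - \left(X - 14\right) = 4 - \left(-14 + X\right) = 18 - X$)
$-4021 - \frac{R{\left(33 \right)} + 827}{68 - 1766} = -4021 - \frac{\left(18 - 33\right) + 827}{68 - 1766} = -4021 - \frac{\left(18 - 33\right) + 827}{-1698} = -4021 - \left(-15 + 827\right) \left(- \frac{1}{1698}\right) = -4021 - 812 \left(- \frac{1}{1698}\right) = -4021 - - \frac{406}{849} = -4021 + \frac{406}{849} = - \frac{3413423}{849}$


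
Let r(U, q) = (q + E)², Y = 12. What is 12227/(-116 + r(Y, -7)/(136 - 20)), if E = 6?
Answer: -1418332/13455 ≈ -105.41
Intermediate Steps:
r(U, q) = (6 + q)² (r(U, q) = (q + 6)² = (6 + q)²)
12227/(-116 + r(Y, -7)/(136 - 20)) = 12227/(-116 + (6 - 7)²/(136 - 20)) = 12227/(-116 + (-1)²/116) = 12227/(-116 + 1*(1/116)) = 12227/(-116 + 1/116) = 12227/(-13455/116) = 12227*(-116/13455) = -1418332/13455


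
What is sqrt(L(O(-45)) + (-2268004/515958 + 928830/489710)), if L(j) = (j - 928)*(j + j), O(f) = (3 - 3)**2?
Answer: I*sqrt(398856303027365392365)/12633489609 ≈ 1.5808*I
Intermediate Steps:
O(f) = 0 (O(f) = 0**2 = 0)
L(j) = 2*j*(-928 + j) (L(j) = (-928 + j)*(2*j) = 2*j*(-928 + j))
sqrt(L(O(-45)) + (-2268004/515958 + 928830/489710)) = sqrt(2*0*(-928 + 0) + (-2268004/515958 + 928830/489710)) = sqrt(2*0*(-928) + (-2268004*1/515958 + 928830*(1/489710))) = sqrt(0 + (-1134002/257979 + 92883/48971)) = sqrt(0 - 31571348485/12633489609) = sqrt(-31571348485/12633489609) = I*sqrt(398856303027365392365)/12633489609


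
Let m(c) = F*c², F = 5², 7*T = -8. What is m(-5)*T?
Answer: -5000/7 ≈ -714.29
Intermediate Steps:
T = -8/7 (T = (⅐)*(-8) = -8/7 ≈ -1.1429)
F = 25
m(c) = 25*c²
m(-5)*T = (25*(-5)²)*(-8/7) = (25*25)*(-8/7) = 625*(-8/7) = -5000/7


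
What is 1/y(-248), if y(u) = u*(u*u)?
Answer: -1/15252992 ≈ -6.5561e-8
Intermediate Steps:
y(u) = u³ (y(u) = u*u² = u³)
1/y(-248) = 1/((-248)³) = 1/(-15252992) = -1/15252992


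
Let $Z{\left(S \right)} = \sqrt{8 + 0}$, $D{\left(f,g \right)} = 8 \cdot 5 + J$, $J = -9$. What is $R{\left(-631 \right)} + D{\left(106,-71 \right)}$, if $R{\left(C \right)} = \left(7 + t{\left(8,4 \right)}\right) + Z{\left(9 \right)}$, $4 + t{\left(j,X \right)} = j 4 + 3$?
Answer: $69 + 2 \sqrt{2} \approx 71.828$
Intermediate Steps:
$D{\left(f,g \right)} = 31$ ($D{\left(f,g \right)} = 8 \cdot 5 - 9 = 40 - 9 = 31$)
$t{\left(j,X \right)} = -1 + 4 j$ ($t{\left(j,X \right)} = -4 + \left(j 4 + 3\right) = -4 + \left(4 j + 3\right) = -4 + \left(3 + 4 j\right) = -1 + 4 j$)
$Z{\left(S \right)} = 2 \sqrt{2}$ ($Z{\left(S \right)} = \sqrt{8} = 2 \sqrt{2}$)
$R{\left(C \right)} = 38 + 2 \sqrt{2}$ ($R{\left(C \right)} = \left(7 + \left(-1 + 4 \cdot 8\right)\right) + 2 \sqrt{2} = \left(7 + \left(-1 + 32\right)\right) + 2 \sqrt{2} = \left(7 + 31\right) + 2 \sqrt{2} = 38 + 2 \sqrt{2}$)
$R{\left(-631 \right)} + D{\left(106,-71 \right)} = \left(38 + 2 \sqrt{2}\right) + 31 = 69 + 2 \sqrt{2}$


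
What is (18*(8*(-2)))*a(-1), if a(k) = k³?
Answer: 288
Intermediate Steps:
(18*(8*(-2)))*a(-1) = (18*(8*(-2)))*(-1)³ = (18*(-16))*(-1) = -288*(-1) = 288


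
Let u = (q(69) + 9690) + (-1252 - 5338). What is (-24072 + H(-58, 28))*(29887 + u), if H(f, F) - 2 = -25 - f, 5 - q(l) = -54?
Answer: -794326702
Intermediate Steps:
q(l) = 59 (q(l) = 5 - 1*(-54) = 5 + 54 = 59)
H(f, F) = -23 - f (H(f, F) = 2 + (-25 - f) = -23 - f)
u = 3159 (u = (59 + 9690) + (-1252 - 5338) = 9749 - 6590 = 3159)
(-24072 + H(-58, 28))*(29887 + u) = (-24072 + (-23 - 1*(-58)))*(29887 + 3159) = (-24072 + (-23 + 58))*33046 = (-24072 + 35)*33046 = -24037*33046 = -794326702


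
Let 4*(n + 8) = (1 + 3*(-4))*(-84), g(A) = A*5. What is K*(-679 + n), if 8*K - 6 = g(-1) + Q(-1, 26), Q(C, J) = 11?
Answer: -684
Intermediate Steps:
g(A) = 5*A
K = 3/2 (K = ¾ + (5*(-1) + 11)/8 = ¾ + (-5 + 11)/8 = ¾ + (⅛)*6 = ¾ + ¾ = 3/2 ≈ 1.5000)
n = 223 (n = -8 + ((1 + 3*(-4))*(-84))/4 = -8 + ((1 - 12)*(-84))/4 = -8 + (-11*(-84))/4 = -8 + (¼)*924 = -8 + 231 = 223)
K*(-679 + n) = 3*(-679 + 223)/2 = (3/2)*(-456) = -684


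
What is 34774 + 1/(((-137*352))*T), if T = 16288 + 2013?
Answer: 30689704122175/882547424 ≈ 34774.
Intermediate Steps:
T = 18301
34774 + 1/(((-137*352))*T) = 34774 + 1/(-137*352*18301) = 34774 + (1/18301)/(-48224) = 34774 - 1/48224*1/18301 = 34774 - 1/882547424 = 30689704122175/882547424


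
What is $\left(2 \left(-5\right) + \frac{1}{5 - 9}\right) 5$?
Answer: $- \frac{205}{4} \approx -51.25$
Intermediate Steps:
$\left(2 \left(-5\right) + \frac{1}{5 - 9}\right) 5 = \left(-10 + \frac{1}{-4}\right) 5 = \left(-10 - \frac{1}{4}\right) 5 = \left(- \frac{41}{4}\right) 5 = - \frac{205}{4}$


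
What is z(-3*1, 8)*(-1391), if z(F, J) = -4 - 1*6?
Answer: 13910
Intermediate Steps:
z(F, J) = -10 (z(F, J) = -4 - 6 = -10)
z(-3*1, 8)*(-1391) = -10*(-1391) = 13910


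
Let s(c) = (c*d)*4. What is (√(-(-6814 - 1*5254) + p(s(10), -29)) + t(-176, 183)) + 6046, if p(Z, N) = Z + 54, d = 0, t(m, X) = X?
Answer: 6229 + √12122 ≈ 6339.1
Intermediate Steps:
s(c) = 0 (s(c) = (c*0)*4 = 0*4 = 0)
p(Z, N) = 54 + Z
(√(-(-6814 - 1*5254) + p(s(10), -29)) + t(-176, 183)) + 6046 = (√(-(-6814 - 1*5254) + (54 + 0)) + 183) + 6046 = (√(-(-6814 - 5254) + 54) + 183) + 6046 = (√(-1*(-12068) + 54) + 183) + 6046 = (√(12068 + 54) + 183) + 6046 = (√12122 + 183) + 6046 = (183 + √12122) + 6046 = 6229 + √12122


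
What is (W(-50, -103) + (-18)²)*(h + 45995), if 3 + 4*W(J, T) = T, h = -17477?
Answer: 8484105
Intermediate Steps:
W(J, T) = -¾ + T/4
(W(-50, -103) + (-18)²)*(h + 45995) = ((-¾ + (¼)*(-103)) + (-18)²)*(-17477 + 45995) = ((-¾ - 103/4) + 324)*28518 = (-53/2 + 324)*28518 = (595/2)*28518 = 8484105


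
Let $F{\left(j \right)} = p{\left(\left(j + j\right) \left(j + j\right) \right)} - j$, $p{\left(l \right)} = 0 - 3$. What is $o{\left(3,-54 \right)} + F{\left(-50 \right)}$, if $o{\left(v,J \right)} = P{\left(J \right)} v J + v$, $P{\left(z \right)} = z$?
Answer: $8798$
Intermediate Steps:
$o{\left(v,J \right)} = v + v J^{2}$ ($o{\left(v,J \right)} = J v J + v = v J^{2} + v = v + v J^{2}$)
$p{\left(l \right)} = -3$ ($p{\left(l \right)} = 0 - 3 = -3$)
$F{\left(j \right)} = -3 - j$
$o{\left(3,-54 \right)} + F{\left(-50 \right)} = 3 \left(1 + \left(-54\right)^{2}\right) - -47 = 3 \left(1 + 2916\right) + \left(-3 + 50\right) = 3 \cdot 2917 + 47 = 8751 + 47 = 8798$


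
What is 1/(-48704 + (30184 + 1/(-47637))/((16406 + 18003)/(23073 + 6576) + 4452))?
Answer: -2096532269403/102095297128332931 ≈ -2.0535e-5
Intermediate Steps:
1/(-48704 + (30184 + 1/(-47637))/((16406 + 18003)/(23073 + 6576) + 4452)) = 1/(-48704 + (30184 - 1/47637)/(34409/29649 + 4452)) = 1/(-48704 + 1437875207/(47637*(34409*(1/29649) + 4452))) = 1/(-48704 + 1437875207/(47637*(34409/29649 + 4452))) = 1/(-48704 + 1437875207/(47637*(132031757/29649))) = 1/(-48704 + (1437875207/47637)*(29649/132031757)) = 1/(-48704 + 14210520670781/2096532269403) = 1/(-102095297128332931/2096532269403) = -2096532269403/102095297128332931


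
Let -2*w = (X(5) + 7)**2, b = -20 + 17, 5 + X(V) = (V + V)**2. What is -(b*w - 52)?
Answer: -15554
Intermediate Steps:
X(V) = -5 + 4*V**2 (X(V) = -5 + (V + V)**2 = -5 + (2*V)**2 = -5 + 4*V**2)
b = -3
w = -5202 (w = -((-5 + 4*5**2) + 7)**2/2 = -((-5 + 4*25) + 7)**2/2 = -((-5 + 100) + 7)**2/2 = -(95 + 7)**2/2 = -1/2*102**2 = -1/2*10404 = -5202)
-(b*w - 52) = -(-3*(-5202) - 52) = -(15606 - 52) = -1*15554 = -15554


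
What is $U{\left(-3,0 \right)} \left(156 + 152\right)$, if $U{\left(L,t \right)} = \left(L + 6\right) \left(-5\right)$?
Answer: $-4620$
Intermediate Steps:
$U{\left(L,t \right)} = -30 - 5 L$ ($U{\left(L,t \right)} = \left(6 + L\right) \left(-5\right) = -30 - 5 L$)
$U{\left(-3,0 \right)} \left(156 + 152\right) = \left(-30 - -15\right) \left(156 + 152\right) = \left(-30 + 15\right) 308 = \left(-15\right) 308 = -4620$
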